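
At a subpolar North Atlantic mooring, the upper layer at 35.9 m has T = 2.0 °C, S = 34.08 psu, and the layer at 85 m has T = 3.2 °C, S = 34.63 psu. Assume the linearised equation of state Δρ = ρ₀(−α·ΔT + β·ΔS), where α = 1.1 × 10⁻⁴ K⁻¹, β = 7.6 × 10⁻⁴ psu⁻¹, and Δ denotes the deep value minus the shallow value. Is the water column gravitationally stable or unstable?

ΔT = 3.2 − 2.0 = +1.2 K and ΔS = 34.63 − 34.08 = +0.55 psu (deep − shallow).
−αΔT = -1.32 × 10⁻⁴; βΔS = 4.18 × 10⁻⁴; sum Δρ/ρ₀ = 2.86 × 10⁻⁴.
Δρ/ρ₀ > 0, so Δρ > 0: deeper water is denser → statically stable.

stable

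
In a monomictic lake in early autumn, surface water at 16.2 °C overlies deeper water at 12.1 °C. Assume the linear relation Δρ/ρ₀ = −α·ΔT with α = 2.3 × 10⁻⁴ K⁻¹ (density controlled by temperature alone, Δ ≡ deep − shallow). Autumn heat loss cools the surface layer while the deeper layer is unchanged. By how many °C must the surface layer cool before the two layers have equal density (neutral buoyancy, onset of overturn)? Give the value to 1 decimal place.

With temperature the only control, equal density requires T_surf′ = T_deep.
T_surf′ = 12.1 °C.
Cooling required: 16.2 − 12.1 = 4.1 °C.

4.1 °C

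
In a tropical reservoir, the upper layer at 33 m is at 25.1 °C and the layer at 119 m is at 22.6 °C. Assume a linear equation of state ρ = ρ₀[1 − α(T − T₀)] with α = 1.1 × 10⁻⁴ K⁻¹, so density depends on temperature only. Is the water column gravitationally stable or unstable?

ΔT = 22.6 − 25.1 = -2.5 K, so Δρ/ρ₀ = −αΔT = 2.75 × 10⁻⁴.
Δρ/ρ₀ > 0, so Δρ > 0: deeper water is denser → statically stable.

stable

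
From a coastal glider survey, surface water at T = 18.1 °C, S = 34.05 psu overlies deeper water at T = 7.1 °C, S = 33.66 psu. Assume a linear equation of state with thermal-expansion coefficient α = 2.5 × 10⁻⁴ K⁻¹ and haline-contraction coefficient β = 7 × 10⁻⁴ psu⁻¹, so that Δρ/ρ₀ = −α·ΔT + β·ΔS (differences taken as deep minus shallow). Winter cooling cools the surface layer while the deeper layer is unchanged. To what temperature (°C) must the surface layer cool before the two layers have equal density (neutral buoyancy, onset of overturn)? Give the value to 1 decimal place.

Neutral buoyancy requires Δρ = 0, i.e. −α(T_deep − T_surf′) + β(S_deep − S_surf) = 0.
T_surf′ = T_deep − (β/α)·ΔS = 7.1 − (7 × 10⁻⁴/2.5 × 10⁻⁴)·(-0.39) = 8.192 °C.
Cooling required: 18.1 − (8.192) = 9.908 °C.

8.2 °C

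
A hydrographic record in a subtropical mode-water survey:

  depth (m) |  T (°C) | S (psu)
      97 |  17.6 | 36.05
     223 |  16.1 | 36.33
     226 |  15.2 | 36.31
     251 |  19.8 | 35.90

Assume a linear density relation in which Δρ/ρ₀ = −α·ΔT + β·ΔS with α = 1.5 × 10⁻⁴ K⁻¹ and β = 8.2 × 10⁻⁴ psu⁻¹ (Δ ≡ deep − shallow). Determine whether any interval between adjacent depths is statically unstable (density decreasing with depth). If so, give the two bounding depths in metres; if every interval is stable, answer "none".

226–251 m

Evaluate Δρ/ρ₀ = −αΔT + βΔS across each adjacent pair:
  97–223 m: −αΔT+βΔS = −(1.5 × 10⁻⁴)(-1.5)+(8.2 × 10⁻⁴)(+0.28) = 4.5 × 10⁻⁴ → stable
  223–226 m: −αΔT+βΔS = −(1.5 × 10⁻⁴)(-0.9)+(8.2 × 10⁻⁴)(-0.02) = 1.2 × 10⁻⁴ → stable
  226–251 m: −αΔT+βΔS = −(1.5 × 10⁻⁴)(+4.6)+(8.2 × 10⁻⁴)(-0.41) = -1.0 × 10⁻³ → UNSTABLE
The 226–251 m interval has Δρ < 0: lighter water underlies denser water.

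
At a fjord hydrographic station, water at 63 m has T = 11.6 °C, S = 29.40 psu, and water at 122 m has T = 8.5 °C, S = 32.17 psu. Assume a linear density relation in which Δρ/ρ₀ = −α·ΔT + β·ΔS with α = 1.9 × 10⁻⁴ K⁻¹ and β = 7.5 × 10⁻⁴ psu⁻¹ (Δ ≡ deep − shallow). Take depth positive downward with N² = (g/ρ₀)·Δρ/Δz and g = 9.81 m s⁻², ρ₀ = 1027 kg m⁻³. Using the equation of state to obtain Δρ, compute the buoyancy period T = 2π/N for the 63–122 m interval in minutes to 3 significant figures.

4.97 min

ΔT = -3.1 K, ΔS = +2.77 psu (deep − shallow).
Δρ/ρ₀ = −αΔT + βΔS = 5.89 × 10⁻⁴ + 2.0775 × 10⁻³ = 2.6665 × 10⁻³, so Δρ ≈ 2.738 kg m⁻³.
N² = (g/ρ₀)·Δρ/Δz = g·(Δρ/ρ₀)/Δz = 9.81 × 2.6665 × 10⁻³ / 59 = 4.4336 × 10⁻⁴ s⁻².
N = √(4.4336 × 10⁻⁴) = 0.021056 rad s⁻¹ → T = 2π/N = 298.40 s = 4.9733 min ≈ 4.97 min.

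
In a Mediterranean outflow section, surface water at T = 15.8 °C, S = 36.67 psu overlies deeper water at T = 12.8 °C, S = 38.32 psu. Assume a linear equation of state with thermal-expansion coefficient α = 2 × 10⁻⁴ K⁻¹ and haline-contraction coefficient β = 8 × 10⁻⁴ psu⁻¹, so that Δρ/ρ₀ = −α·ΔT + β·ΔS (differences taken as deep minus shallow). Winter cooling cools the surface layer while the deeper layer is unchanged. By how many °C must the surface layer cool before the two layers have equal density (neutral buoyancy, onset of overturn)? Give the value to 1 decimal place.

9.6 °C

Neutral buoyancy requires Δρ = 0, i.e. −α(T_deep − T_surf′) + β(S_deep − S_surf) = 0.
T_surf′ = T_deep − (β/α)·ΔS = 12.8 − (8 × 10⁻⁴/2 × 10⁻⁴)·(+1.65) = 6.200 °C.
Cooling required: 15.8 − (6.200) = 9.600 °C.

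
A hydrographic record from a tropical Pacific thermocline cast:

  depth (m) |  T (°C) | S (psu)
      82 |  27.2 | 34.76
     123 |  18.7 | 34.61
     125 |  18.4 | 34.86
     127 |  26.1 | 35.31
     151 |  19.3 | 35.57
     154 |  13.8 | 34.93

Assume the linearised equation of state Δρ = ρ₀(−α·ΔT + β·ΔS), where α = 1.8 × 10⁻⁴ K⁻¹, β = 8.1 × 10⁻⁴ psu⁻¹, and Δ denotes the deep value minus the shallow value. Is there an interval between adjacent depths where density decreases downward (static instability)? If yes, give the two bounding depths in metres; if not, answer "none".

Evaluate Δρ/ρ₀ = −αΔT + βΔS across each adjacent pair:
  82–123 m: −αΔT+βΔS = −(1.8 × 10⁻⁴)(-8.5)+(8.1 × 10⁻⁴)(-0.15) = 1.4 × 10⁻³ → stable
  123–125 m: −αΔT+βΔS = −(1.8 × 10⁻⁴)(-0.3)+(8.1 × 10⁻⁴)(+0.25) = 2.6 × 10⁻⁴ → stable
  125–127 m: −αΔT+βΔS = −(1.8 × 10⁻⁴)(+7.7)+(8.1 × 10⁻⁴)(+0.45) = -1.0 × 10⁻³ → UNSTABLE
  127–151 m: −αΔT+βΔS = −(1.8 × 10⁻⁴)(-6.8)+(8.1 × 10⁻⁴)(+0.26) = 1.4 × 10⁻³ → stable
  151–154 m: −αΔT+βΔS = −(1.8 × 10⁻⁴)(-5.5)+(8.1 × 10⁻⁴)(-0.64) = 4.7 × 10⁻⁴ → stable
The 125–127 m interval has Δρ < 0: lighter water underlies denser water.

125–127 m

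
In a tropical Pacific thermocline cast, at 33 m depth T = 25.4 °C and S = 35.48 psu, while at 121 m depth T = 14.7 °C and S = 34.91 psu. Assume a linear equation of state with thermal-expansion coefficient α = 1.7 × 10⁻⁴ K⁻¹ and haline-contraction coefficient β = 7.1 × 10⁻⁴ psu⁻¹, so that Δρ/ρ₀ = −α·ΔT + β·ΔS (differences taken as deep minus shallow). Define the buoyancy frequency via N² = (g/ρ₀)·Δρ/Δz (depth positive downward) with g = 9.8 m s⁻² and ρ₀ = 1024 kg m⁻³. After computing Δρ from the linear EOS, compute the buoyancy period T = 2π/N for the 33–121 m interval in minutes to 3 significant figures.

ΔT = -10.7 K, ΔS = -0.57 psu (deep − shallow).
Δρ/ρ₀ = −αΔT + βΔS = 1.819 × 10⁻³ − 4.047 × 10⁻⁴ = 1.4143 × 10⁻³, so Δρ ≈ 1.448 kg m⁻³.
N² = (g/ρ₀)·Δρ/Δz = g·(Δρ/ρ₀)/Δz = 9.8 × 1.4143 × 10⁻³ / 88 = 1.5750 × 10⁻⁴ s⁻².
N = √(1.5750 × 10⁻⁴) = 0.012550 rad s⁻¹ → T = 2π/N = 500.65 s = 8.3442 min ≈ 8.34 min.

8.34 min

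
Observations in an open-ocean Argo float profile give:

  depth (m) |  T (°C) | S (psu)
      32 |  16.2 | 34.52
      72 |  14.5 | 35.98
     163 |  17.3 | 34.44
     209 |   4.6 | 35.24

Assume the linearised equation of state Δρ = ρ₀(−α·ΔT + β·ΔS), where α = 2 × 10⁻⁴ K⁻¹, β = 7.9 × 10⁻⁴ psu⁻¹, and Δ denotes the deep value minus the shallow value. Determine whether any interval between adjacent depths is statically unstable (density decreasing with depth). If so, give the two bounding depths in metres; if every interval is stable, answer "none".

Evaluate Δρ/ρ₀ = −αΔT + βΔS across each adjacent pair:
  32–72 m: −αΔT+βΔS = −(2 × 10⁻⁴)(-1.7)+(7.9 × 10⁻⁴)(+1.46) = 1.5 × 10⁻³ → stable
  72–163 m: −αΔT+βΔS = −(2 × 10⁻⁴)(+2.8)+(7.9 × 10⁻⁴)(-1.54) = -1.8 × 10⁻³ → UNSTABLE
  163–209 m: −αΔT+βΔS = −(2 × 10⁻⁴)(-12.7)+(7.9 × 10⁻⁴)(+0.80) = 3.2 × 10⁻³ → stable
The 72–163 m interval has Δρ < 0: lighter water underlies denser water.

72–163 m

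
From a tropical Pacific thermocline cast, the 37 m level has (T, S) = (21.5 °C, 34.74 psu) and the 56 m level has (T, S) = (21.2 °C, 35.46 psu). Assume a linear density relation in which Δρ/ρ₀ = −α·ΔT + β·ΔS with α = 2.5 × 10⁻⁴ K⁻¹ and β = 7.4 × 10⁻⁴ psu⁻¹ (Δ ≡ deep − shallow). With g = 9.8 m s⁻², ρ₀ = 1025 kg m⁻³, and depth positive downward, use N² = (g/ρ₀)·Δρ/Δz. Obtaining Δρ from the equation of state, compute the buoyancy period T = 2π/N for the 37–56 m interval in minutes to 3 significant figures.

5.91 min

ΔT = -0.3 K, ΔS = +0.72 psu (deep − shallow).
Δρ/ρ₀ = −αΔT + βΔS = 7.50 × 10⁻⁵ + 5.328 × 10⁻⁴ = 6.078 × 10⁻⁴, so Δρ ≈ 0.6230 kg m⁻³.
N² = (g/ρ₀)·Δρ/Δz = g·(Δρ/ρ₀)/Δz = 9.8 × 6.078 × 10⁻⁴ / 19 = 3.1350 × 10⁻⁴ s⁻².
N = √(3.1350 × 10⁻⁴) = 0.017706 rad s⁻¹ → T = 2π/N = 354.86 s = 5.9143 min ≈ 5.91 min.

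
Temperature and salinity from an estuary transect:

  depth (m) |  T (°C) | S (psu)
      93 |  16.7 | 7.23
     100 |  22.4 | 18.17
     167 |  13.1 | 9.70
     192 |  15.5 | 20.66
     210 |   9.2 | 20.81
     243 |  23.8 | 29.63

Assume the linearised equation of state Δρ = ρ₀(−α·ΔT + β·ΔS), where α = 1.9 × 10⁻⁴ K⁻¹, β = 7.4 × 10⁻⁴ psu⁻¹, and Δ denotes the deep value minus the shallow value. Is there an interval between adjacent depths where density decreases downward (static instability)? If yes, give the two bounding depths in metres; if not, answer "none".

100–167 m

Evaluate Δρ/ρ₀ = −αΔT + βΔS across each adjacent pair:
  93–100 m: −αΔT+βΔS = −(1.9 × 10⁻⁴)(+5.7)+(7.4 × 10⁻⁴)(+10.94) = 7.0 × 10⁻³ → stable
  100–167 m: −αΔT+βΔS = −(1.9 × 10⁻⁴)(-9.3)+(7.4 × 10⁻⁴)(-8.47) = -4.5 × 10⁻³ → UNSTABLE
  167–192 m: −αΔT+βΔS = −(1.9 × 10⁻⁴)(+2.4)+(7.4 × 10⁻⁴)(+10.96) = 7.7 × 10⁻³ → stable
  192–210 m: −αΔT+βΔS = −(1.9 × 10⁻⁴)(-6.3)+(7.4 × 10⁻⁴)(+0.15) = 1.3 × 10⁻³ → stable
  210–243 m: −αΔT+βΔS = −(1.9 × 10⁻⁴)(+14.6)+(7.4 × 10⁻⁴)(+8.82) = 3.8 × 10⁻³ → stable
The 100–167 m interval has Δρ < 0: lighter water underlies denser water.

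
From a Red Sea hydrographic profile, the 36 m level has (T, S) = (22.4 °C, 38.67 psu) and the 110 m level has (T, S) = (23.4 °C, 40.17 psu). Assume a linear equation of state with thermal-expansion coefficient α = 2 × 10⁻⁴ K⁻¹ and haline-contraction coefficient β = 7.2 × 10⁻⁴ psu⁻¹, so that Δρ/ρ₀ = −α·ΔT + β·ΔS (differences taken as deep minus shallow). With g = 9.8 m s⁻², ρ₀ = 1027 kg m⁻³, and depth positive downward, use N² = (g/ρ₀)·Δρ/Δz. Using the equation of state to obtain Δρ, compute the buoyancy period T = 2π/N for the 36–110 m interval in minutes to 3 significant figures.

9.70 min

ΔT = +1.0 K, ΔS = +1.50 psu (deep − shallow).
Δρ/ρ₀ = −αΔT + βΔS = -2.00 × 10⁻⁴ + 1.08 × 10⁻³ = 8.80 × 10⁻⁴, so Δρ ≈ 0.9038 kg m⁻³.
N² = (g/ρ₀)·Δρ/Δz = g·(Δρ/ρ₀)/Δz = 9.8 × 8.80 × 10⁻⁴ / 74 = 1.1654 × 10⁻⁴ s⁻².
N = √(1.1654 × 10⁻⁴) = 0.010795 rad s⁻¹ → T = 2π/N = 582.05 s = 9.7008 min ≈ 9.70 min.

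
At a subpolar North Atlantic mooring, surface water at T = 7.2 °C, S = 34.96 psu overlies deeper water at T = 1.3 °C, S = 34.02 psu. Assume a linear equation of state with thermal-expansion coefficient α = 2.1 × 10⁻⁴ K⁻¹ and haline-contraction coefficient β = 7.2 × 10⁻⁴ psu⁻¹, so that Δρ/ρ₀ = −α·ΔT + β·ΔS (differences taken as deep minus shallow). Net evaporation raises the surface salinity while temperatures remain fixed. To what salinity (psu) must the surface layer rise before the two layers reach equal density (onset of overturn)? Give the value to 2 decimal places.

Neutral buoyancy requires −α(T_deep − T_surf) + β(S_deep − S_surf′) = 0.
S_surf′ = S_deep − (α/β)·ΔT = 34.02 − (2.1 × 10⁻⁴/7.2 × 10⁻⁴)·(-5.9) = 35.7408 psu.
Increase required: 35.7408 − 34.96 = 0.7808 psu.

35.74 psu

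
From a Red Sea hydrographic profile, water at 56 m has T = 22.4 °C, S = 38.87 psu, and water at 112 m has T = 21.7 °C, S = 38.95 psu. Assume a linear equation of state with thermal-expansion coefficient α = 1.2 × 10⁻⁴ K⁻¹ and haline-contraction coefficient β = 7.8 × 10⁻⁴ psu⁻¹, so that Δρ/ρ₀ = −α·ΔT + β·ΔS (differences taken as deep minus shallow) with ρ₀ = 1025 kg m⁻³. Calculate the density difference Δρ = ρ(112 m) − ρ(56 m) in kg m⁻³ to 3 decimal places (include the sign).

+0.150 kg m⁻³

ΔT = -0.7 K, ΔS = +0.08 psu (deep − shallow).
Δρ/ρ₀ = −(1.2 × 10⁻⁴)(-0.7) + (7.8 × 10⁻⁴)(+0.08) = 1.464 × 10⁻⁴.
Δρ = 1025 × (1.464 × 10⁻⁴) = +0.150 kg m⁻³.
Positive Δρ: denser below, stable.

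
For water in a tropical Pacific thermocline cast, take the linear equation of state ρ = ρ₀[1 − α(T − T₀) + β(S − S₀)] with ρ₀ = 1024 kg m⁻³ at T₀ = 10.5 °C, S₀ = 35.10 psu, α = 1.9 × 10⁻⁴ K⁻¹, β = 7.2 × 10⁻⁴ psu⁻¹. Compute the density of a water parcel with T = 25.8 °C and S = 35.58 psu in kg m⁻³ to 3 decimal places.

1021.377 kg m⁻³

T − T₀ = +15.3 K, S − S₀ = +0.48 psu.
Bracket = 1 − α·(+15.3) + β·(+0.48) = 1 + (-2.5614 × 10⁻³) = 0.9974386.
ρ = 1024 × 0.9974386 = 1021.377 kg m⁻³.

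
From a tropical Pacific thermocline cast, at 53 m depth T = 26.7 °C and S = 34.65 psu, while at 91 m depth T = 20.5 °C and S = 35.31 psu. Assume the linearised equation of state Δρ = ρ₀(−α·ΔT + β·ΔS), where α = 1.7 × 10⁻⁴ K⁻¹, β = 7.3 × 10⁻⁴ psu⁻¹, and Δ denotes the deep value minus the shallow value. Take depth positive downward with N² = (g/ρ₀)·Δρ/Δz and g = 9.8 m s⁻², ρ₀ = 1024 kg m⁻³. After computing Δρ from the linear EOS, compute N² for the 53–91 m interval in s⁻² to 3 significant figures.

ΔT = -6.2 K, ΔS = +0.66 psu (deep − shallow).
Δρ/ρ₀ = −αΔT + βΔS = 1.054 × 10⁻³ + 4.818 × 10⁻⁴ = 1.5358 × 10⁻³, so Δρ ≈ 1.573 kg m⁻³.
N² = (g/ρ₀)·Δρ/Δz = g·(Δρ/ρ₀)/Δz = 9.8 × 1.5358 × 10⁻³ / 38 = 3.9607 × 10⁻⁴ s⁻² ≈ 3.96 × 10⁻⁴ s⁻².

3.96 × 10⁻⁴ s⁻²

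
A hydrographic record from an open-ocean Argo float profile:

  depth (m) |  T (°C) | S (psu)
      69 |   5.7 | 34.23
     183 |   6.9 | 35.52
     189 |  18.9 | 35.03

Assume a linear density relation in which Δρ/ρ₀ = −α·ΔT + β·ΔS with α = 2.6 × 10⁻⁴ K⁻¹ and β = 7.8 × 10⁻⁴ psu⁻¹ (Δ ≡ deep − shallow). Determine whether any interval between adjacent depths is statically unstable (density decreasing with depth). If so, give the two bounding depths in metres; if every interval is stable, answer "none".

Evaluate Δρ/ρ₀ = −αΔT + βΔS across each adjacent pair:
  69–183 m: −αΔT+βΔS = −(2.6 × 10⁻⁴)(+1.2)+(7.8 × 10⁻⁴)(+1.29) = 6.9 × 10⁻⁴ → stable
  183–189 m: −αΔT+βΔS = −(2.6 × 10⁻⁴)(+12.0)+(7.8 × 10⁻⁴)(-0.49) = -3.5 × 10⁻³ → UNSTABLE
The 183–189 m interval has Δρ < 0: lighter water underlies denser water.

183–189 m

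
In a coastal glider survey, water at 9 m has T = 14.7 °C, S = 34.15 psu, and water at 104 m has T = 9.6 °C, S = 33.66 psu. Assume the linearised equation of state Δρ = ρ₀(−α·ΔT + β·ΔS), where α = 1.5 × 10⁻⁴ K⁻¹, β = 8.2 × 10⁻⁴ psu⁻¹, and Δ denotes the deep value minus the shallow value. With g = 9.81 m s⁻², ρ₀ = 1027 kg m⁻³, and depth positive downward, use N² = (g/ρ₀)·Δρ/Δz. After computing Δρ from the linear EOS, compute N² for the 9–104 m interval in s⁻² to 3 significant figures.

3.75 × 10⁻⁵ s⁻²

ΔT = -5.1 K, ΔS = -0.49 psu (deep − shallow).
Δρ/ρ₀ = −αΔT + βΔS = 7.65 × 10⁻⁴ − 4.018 × 10⁻⁴ = 3.632 × 10⁻⁴, so Δρ ≈ 0.3730 kg m⁻³.
N² = (g/ρ₀)·Δρ/Δz = g·(Δρ/ρ₀)/Δz = 9.81 × 3.632 × 10⁻⁴ / 95 = 3.7505 × 10⁻⁵ s⁻² ≈ 3.75 × 10⁻⁵ s⁻².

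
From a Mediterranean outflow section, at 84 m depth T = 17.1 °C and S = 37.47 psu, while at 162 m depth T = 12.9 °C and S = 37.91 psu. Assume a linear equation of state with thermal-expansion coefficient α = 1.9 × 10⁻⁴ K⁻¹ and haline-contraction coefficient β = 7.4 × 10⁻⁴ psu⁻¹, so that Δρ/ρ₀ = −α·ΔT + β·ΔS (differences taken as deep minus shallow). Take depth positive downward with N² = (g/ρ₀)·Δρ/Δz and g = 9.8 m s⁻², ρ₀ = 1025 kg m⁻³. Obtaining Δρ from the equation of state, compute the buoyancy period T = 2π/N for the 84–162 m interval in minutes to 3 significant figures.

8.81 min

ΔT = -4.2 K, ΔS = +0.44 psu (deep − shallow).
Δρ/ρ₀ = −αΔT + βΔS = 7.98 × 10⁻⁴ + 3.256 × 10⁻⁴ = 1.1236 × 10⁻³, so Δρ ≈ 1.152 kg m⁻³.
N² = (g/ρ₀)·Δρ/Δz = g·(Δρ/ρ₀)/Δz = 9.8 × 1.1236 × 10⁻³ / 78 = 1.4117 × 10⁻⁴ s⁻².
N = √(1.4117 × 10⁻⁴) = 0.011881 rad s⁻¹ → T = 2π/N = 528.84 s = 8.8140 min ≈ 8.81 min.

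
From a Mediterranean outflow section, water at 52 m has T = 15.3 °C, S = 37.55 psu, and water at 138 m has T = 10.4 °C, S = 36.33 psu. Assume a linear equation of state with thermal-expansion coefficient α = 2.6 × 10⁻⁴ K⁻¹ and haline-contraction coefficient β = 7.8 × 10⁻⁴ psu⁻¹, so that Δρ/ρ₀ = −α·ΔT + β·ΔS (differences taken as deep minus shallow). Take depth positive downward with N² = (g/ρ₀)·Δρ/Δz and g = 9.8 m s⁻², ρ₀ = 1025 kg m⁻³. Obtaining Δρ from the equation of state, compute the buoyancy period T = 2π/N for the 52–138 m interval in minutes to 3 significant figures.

ΔT = -4.9 K, ΔS = -1.22 psu (deep − shallow).
Δρ/ρ₀ = −αΔT + βΔS = 1.274 × 10⁻³ − 9.516 × 10⁻⁴ = 3.224 × 10⁻⁴, so Δρ ≈ 0.3305 kg m⁻³.
N² = (g/ρ₀)·Δρ/Δz = g·(Δρ/ρ₀)/Δz = 9.8 × 3.224 × 10⁻⁴ / 86 = 3.6739 × 10⁻⁵ s⁻².
N = √(3.6739 × 10⁻⁵) = 6.0613 × 10⁻³ rad s⁻¹ → T = 2π/N = 1.0366 × 10³ s = 17.277 min ≈ 17.3 min.

17.3 min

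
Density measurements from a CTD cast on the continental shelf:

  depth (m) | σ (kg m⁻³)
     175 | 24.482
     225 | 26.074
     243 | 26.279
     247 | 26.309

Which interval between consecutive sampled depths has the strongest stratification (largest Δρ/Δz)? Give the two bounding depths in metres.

175–225 m

Compute the density gradient over each adjacent pair:
  175–225 m: Δρ/Δz = 1.592/50 = 0.032 kg m⁻⁴
  225–243 m: Δρ/Δz = 0.205/18 = 0.011 kg m⁻⁴
  243–247 m: Δρ/Δz = 0.030/4 = 7.5 × 10⁻³ kg m⁻⁴
The largest gradient is in the 175–225 m interval — the pycnocline.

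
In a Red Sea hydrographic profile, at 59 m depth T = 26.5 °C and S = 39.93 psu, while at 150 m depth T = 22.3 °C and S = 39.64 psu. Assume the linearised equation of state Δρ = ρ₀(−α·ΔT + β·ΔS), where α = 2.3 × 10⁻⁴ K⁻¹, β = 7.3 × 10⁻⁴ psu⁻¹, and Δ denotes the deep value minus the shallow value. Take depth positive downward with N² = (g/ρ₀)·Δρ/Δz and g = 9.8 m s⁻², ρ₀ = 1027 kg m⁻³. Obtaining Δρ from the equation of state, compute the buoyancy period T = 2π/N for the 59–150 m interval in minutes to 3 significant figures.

11.6 min

ΔT = -4.2 K, ΔS = -0.29 psu (deep − shallow).
Δρ/ρ₀ = −αΔT + βΔS = 9.66 × 10⁻⁴ − 2.117 × 10⁻⁴ = 7.543 × 10⁻⁴, so Δρ ≈ 0.7747 kg m⁻³.
N² = (g/ρ₀)·Δρ/Δz = g·(Δρ/ρ₀)/Δz = 9.8 × 7.543 × 10⁻⁴ / 91 = 8.1232 × 10⁻⁵ s⁻².
N = √(8.1232 × 10⁻⁵) = 9.0129 × 10⁻³ rad s⁻¹ → T = 2π/N = 697.13 s = 11.619 min ≈ 11.6 min.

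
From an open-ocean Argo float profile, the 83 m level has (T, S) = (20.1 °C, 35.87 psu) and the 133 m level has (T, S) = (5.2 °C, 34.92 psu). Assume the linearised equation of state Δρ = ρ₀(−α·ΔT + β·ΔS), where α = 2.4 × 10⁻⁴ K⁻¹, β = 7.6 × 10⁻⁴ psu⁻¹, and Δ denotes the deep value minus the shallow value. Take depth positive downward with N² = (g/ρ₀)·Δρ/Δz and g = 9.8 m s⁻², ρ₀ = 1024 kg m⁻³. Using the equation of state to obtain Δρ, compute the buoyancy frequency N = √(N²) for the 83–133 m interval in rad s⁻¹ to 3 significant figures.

ΔT = -14.9 K, ΔS = -0.95 psu (deep − shallow).
Δρ/ρ₀ = −αΔT + βΔS = 3.576 × 10⁻³ − 7.22 × 10⁻⁴ = 2.854 × 10⁻³, so Δρ ≈ 2.922 kg m⁻³.
N² = (g/ρ₀)·Δρ/Δz = g·(Δρ/ρ₀)/Δz = 9.8 × 2.854 × 10⁻³ / 50 = 5.5938 × 10⁻⁴ s⁻².
N = √(5.5938 × 10⁻⁴) = 0.023651 rad s⁻¹ ≈ 0.0237 rad s⁻¹.

0.0237 rad s⁻¹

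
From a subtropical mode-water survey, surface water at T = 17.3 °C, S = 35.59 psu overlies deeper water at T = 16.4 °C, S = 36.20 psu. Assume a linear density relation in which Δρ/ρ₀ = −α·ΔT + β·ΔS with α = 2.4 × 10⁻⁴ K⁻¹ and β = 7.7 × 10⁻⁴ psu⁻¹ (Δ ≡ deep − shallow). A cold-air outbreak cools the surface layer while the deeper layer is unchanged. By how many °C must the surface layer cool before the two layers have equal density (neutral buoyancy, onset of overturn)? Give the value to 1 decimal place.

Neutral buoyancy requires Δρ = 0, i.e. −α(T_deep − T_surf′) + β(S_deep − S_surf) = 0.
T_surf′ = T_deep − (β/α)·ΔS = 16.4 − (7.7 × 10⁻⁴/2.4 × 10⁻⁴)·(+0.61) = 14.443 °C.
Cooling required: 17.3 − (14.443) = 2.857 °C.

2.9 °C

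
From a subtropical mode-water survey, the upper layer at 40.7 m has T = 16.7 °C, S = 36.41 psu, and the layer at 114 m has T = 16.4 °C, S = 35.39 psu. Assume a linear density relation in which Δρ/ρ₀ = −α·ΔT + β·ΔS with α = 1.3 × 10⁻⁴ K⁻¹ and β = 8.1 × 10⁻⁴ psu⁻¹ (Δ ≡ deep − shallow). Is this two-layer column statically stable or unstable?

ΔT = 16.4 − 16.7 = -0.3 K and ΔS = 35.39 − 36.41 = -1.02 psu (deep − shallow).
−αΔT = 3.90 × 10⁻⁵; βΔS = -8.262 × 10⁻⁴; sum Δρ/ρ₀ = -7.872 × 10⁻⁴.
Δρ/ρ₀ < 0, so Δρ < 0: deeper water is lighter → statically unstable; the column would overturn.

unstable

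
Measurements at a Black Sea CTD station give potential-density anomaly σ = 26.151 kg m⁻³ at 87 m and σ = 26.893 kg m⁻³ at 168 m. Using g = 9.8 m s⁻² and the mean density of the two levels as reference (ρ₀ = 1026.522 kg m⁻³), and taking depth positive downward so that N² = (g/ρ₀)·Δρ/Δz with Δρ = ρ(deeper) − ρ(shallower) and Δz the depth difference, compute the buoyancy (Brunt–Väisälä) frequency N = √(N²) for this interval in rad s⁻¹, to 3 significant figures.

Δρ = 1026.893 − 1026.151 = 0.742 kg m⁻³ over Δz = 168 − 87 = 81 m.
N² = (9.8/1026.522) × (0.742/81) = 8.7453 × 10⁻⁵ s⁻².
N = √(8.7453 × 10⁻⁵) = 9.3516 × 10⁻³ rad s⁻¹ ≈ 9.35 × 10⁻³ rad s⁻¹.

9.35 × 10⁻³ rad s⁻¹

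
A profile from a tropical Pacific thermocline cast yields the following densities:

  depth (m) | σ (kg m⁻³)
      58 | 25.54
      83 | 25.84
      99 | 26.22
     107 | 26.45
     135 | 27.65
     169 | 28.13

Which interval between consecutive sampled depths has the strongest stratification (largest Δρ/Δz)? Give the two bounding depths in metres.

Compute the density gradient over each adjacent pair:
  58–83 m: Δρ/Δz = 0.30/25 = 0.012 kg m⁻⁴
  83–99 m: Δρ/Δz = 0.38/16 = 0.024 kg m⁻⁴
  99–107 m: Δρ/Δz = 0.23/8 = 0.029 kg m⁻⁴
  107–135 m: Δρ/Δz = 1.20/28 = 0.043 kg m⁻⁴
  135–169 m: Δρ/Δz = 0.48/34 = 0.014 kg m⁻⁴
The largest gradient is in the 107–135 m interval — the pycnocline.

107–135 m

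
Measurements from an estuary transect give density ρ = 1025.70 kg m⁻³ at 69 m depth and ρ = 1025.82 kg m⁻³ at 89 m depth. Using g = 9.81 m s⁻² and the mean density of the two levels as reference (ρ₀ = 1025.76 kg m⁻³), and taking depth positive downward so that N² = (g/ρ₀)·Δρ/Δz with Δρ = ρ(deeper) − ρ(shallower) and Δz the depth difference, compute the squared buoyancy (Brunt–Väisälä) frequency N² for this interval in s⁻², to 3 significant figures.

5.74 × 10⁻⁵ s⁻²

Δρ = 1025.82 − 1025.70 = 0.12 kg m⁻³ over Δz = 89 − 69 = 20 m.
N² = (9.81/1025.76) × (0.12/20) = 5.7382 × 10⁻⁵ s⁻² ≈ 5.74 × 10⁻⁵ s⁻².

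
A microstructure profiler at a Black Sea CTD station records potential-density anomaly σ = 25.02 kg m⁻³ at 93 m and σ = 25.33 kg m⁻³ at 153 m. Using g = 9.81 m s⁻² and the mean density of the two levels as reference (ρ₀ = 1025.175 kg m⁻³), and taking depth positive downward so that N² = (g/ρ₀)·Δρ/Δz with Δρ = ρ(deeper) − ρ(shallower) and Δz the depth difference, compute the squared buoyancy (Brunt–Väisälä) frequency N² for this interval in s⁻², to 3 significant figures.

4.94 × 10⁻⁵ s⁻²

Δρ = 1025.33 − 1025.02 = 0.31 kg m⁻³ over Δz = 153 − 93 = 60 m.
N² = (9.81/1025.175) × (0.31/60) = 4.9440 × 10⁻⁵ s⁻² ≈ 4.94 × 10⁻⁵ s⁻².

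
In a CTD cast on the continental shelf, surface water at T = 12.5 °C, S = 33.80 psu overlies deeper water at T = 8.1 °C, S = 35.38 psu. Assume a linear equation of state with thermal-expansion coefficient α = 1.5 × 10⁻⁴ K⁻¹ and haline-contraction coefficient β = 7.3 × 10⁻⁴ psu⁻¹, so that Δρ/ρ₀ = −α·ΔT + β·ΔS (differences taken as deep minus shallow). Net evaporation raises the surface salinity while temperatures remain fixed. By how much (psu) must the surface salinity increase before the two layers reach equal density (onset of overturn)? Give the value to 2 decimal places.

Neutral buoyancy requires −α(T_deep − T_surf) + β(S_deep − S_surf′) = 0.
S_surf′ = S_deep − (α/β)·ΔT = 35.38 − (1.5 × 10⁻⁴/7.3 × 10⁻⁴)·(-4.4) = 36.2841 psu.
Increase required: 36.2841 − 33.80 = 2.4841 psu.

2.48 psu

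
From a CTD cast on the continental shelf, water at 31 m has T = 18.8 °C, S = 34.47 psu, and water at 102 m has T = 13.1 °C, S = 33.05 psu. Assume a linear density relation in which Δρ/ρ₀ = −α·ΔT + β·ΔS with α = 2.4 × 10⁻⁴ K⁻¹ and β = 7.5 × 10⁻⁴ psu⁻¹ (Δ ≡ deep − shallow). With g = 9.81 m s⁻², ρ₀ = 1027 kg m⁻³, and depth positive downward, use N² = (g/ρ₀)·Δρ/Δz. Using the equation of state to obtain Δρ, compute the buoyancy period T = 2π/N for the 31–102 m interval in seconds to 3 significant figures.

971 s

ΔT = -5.7 K, ΔS = -1.42 psu (deep − shallow).
Δρ/ρ₀ = −αΔT + βΔS = 1.368 × 10⁻³ − 1.065 × 10⁻³ = 3.03 × 10⁻⁴, so Δρ ≈ 0.3112 kg m⁻³.
N² = (g/ρ₀)·Δρ/Δz = g·(Δρ/ρ₀)/Δz = 9.81 × 3.03 × 10⁻⁴ / 71 = 4.1865 × 10⁻⁵ s⁻².
N = √(4.1865 × 10⁻⁵) = 6.4703 × 10⁻³ rad s⁻¹ → T = 2π/N = 971.08 s ≈ 971 s.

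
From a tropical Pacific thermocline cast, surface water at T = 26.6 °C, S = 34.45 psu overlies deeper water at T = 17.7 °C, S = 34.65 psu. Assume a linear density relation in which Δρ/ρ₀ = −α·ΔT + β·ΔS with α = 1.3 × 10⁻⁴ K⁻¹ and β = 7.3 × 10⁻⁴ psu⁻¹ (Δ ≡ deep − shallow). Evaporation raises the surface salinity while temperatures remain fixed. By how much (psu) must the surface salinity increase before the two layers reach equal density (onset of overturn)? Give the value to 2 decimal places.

1.78 psu

Neutral buoyancy requires −α(T_deep − T_surf) + β(S_deep − S_surf′) = 0.
S_surf′ = S_deep − (α/β)·ΔT = 34.65 − (1.3 × 10⁻⁴/7.3 × 10⁻⁴)·(-8.9) = 36.2349 psu.
Increase required: 36.2349 − 34.45 = 1.7849 psu.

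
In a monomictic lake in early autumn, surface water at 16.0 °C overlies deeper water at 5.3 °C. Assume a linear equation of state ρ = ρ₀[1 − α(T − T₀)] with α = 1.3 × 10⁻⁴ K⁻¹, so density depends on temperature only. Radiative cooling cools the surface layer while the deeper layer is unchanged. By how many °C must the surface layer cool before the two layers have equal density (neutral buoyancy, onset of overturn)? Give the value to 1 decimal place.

With temperature the only control, equal density requires T_surf′ = T_deep.
T_surf′ = 5.3 °C.
Cooling required: 16.0 − 5.3 = 10.7 °C.

10.7 °C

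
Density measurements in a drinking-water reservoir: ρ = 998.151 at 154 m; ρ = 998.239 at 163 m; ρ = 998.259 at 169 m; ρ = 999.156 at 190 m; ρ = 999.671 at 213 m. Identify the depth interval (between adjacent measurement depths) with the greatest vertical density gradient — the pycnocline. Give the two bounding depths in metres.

169–190 m

Compute the density gradient over each adjacent pair:
  154–163 m: Δρ/Δz = 0.088/9 = 9.8 × 10⁻³ kg m⁻⁴
  163–169 m: Δρ/Δz = 0.020/6 = 3.3 × 10⁻³ kg m⁻⁴
  169–190 m: Δρ/Δz = 0.897/21 = 0.043 kg m⁻⁴
  190–213 m: Δρ/Δz = 0.515/23 = 0.022 kg m⁻⁴
The largest gradient is in the 169–190 m interval — the pycnocline.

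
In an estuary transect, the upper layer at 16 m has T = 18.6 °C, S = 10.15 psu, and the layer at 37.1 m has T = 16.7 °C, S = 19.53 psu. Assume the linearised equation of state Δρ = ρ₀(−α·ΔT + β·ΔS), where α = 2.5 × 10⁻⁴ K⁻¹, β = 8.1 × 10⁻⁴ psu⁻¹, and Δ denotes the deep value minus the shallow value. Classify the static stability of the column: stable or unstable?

ΔT = 16.7 − 18.6 = -1.9 K and ΔS = 19.53 − 10.15 = +9.38 psu (deep − shallow).
−αΔT = 4.75 × 10⁻⁴; βΔS = 7.5978 × 10⁻³; sum Δρ/ρ₀ = 8.0728 × 10⁻³.
Δρ/ρ₀ > 0, so Δρ > 0: deeper water is denser → statically stable.

stable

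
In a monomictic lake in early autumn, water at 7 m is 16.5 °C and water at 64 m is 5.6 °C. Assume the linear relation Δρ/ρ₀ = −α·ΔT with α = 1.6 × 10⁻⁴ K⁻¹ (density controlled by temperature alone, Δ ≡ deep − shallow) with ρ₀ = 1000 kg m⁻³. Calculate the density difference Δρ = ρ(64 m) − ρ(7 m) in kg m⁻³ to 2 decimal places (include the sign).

ΔT = -10.9 K, Δρ/ρ₀ = −αΔT = 1.744 × 10⁻³.
Δρ = 1000 × (1.744 × 10⁻³) = +1.74 kg m⁻³.
Positive Δρ: denser below, stable.

+1.74 kg m⁻³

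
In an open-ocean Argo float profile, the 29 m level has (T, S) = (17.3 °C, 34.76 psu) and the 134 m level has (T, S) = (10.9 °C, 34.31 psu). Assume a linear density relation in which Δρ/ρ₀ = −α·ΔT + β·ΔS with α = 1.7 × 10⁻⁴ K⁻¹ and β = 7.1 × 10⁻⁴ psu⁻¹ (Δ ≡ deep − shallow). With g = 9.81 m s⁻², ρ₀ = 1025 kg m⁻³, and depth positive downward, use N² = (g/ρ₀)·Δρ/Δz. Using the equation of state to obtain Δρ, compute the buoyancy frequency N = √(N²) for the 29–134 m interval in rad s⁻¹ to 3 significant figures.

8.47 × 10⁻³ rad s⁻¹

ΔT = -6.4 K, ΔS = -0.45 psu (deep − shallow).
Δρ/ρ₀ = −αΔT + βΔS = 1.088 × 10⁻³ − 3.195 × 10⁻⁴ = 7.685 × 10⁻⁴, so Δρ ≈ 0.7877 kg m⁻³.
N² = (g/ρ₀)·Δρ/Δz = g·(Δρ/ρ₀)/Δz = 9.81 × 7.685 × 10⁻⁴ / 105 = 7.1800 × 10⁻⁵ s⁻².
N = √(7.1800 × 10⁻⁵) = 8.4735 × 10⁻³ rad s⁻¹ ≈ 8.47 × 10⁻³ rad s⁻¹.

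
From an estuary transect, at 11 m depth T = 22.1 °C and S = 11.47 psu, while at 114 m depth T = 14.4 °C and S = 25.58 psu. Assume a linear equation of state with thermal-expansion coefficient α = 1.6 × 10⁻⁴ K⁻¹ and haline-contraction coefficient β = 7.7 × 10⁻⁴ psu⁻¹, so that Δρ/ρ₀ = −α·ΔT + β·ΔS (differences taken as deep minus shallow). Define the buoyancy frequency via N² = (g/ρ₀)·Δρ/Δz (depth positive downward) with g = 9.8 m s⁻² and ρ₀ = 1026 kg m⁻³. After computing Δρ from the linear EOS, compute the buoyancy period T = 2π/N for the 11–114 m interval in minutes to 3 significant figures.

3.09 min

ΔT = -7.7 K, ΔS = +14.11 psu (deep − shallow).
Δρ/ρ₀ = −αΔT + βΔS = 1.232 × 10⁻³ + 0.0108647 = 0.0120967, so Δρ ≈ 12.41 kg m⁻³.
N² = (g/ρ₀)·Δρ/Δz = g·(Δρ/ρ₀)/Δz = 9.8 × 0.0120967 / 103 = 1.1509 × 10⁻³ s⁻².
N = √(1.1509 × 10⁻³) = 0.033925 rad s⁻¹ → T = 2π/N = 185.21 s = 3.0868 min ≈ 3.09 min.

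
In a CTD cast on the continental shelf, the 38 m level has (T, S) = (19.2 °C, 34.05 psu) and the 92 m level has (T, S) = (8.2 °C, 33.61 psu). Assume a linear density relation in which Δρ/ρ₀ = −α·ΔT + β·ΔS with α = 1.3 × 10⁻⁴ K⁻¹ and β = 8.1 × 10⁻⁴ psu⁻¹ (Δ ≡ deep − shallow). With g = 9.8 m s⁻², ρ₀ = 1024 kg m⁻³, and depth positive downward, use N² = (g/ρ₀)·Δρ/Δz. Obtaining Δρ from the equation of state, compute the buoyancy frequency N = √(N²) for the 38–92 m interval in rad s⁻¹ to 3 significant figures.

ΔT = -11.0 K, ΔS = -0.44 psu (deep − shallow).
Δρ/ρ₀ = −αΔT + βΔS = 1.43 × 10⁻³ − 3.564 × 10⁻⁴ = 1.0736 × 10⁻³, so Δρ ≈ 1.099 kg m⁻³.
N² = (g/ρ₀)·Δρ/Δz = g·(Δρ/ρ₀)/Δz = 9.8 × 1.0736 × 10⁻³ / 54 = 1.9484 × 10⁻⁴ s⁻².
N = √(1.9484 × 10⁻⁴) = 0.013959 rad s⁻¹ ≈ 0.0140 rad s⁻¹.

0.0140 rad s⁻¹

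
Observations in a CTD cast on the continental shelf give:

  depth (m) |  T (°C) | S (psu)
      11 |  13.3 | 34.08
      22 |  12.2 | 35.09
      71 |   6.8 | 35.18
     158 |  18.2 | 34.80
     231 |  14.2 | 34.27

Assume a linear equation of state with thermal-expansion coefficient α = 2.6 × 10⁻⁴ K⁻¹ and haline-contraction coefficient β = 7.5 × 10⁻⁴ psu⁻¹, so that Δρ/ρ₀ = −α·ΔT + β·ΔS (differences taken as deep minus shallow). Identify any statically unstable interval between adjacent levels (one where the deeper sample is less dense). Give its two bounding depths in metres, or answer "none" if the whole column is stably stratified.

71–158 m

Evaluate Δρ/ρ₀ = −αΔT + βΔS across each adjacent pair:
  11–22 m: −αΔT+βΔS = −(2.6 × 10⁻⁴)(-1.1)+(7.5 × 10⁻⁴)(+1.01) = 1.0 × 10⁻³ → stable
  22–71 m: −αΔT+βΔS = −(2.6 × 10⁻⁴)(-5.4)+(7.5 × 10⁻⁴)(+0.09) = 1.5 × 10⁻³ → stable
  71–158 m: −αΔT+βΔS = −(2.6 × 10⁻⁴)(+11.4)+(7.5 × 10⁻⁴)(-0.38) = -3.2 × 10⁻³ → UNSTABLE
  158–231 m: −αΔT+βΔS = −(2.6 × 10⁻⁴)(-4.0)+(7.5 × 10⁻⁴)(-0.53) = 6.4 × 10⁻⁴ → stable
The 71–158 m interval has Δρ < 0: lighter water underlies denser water.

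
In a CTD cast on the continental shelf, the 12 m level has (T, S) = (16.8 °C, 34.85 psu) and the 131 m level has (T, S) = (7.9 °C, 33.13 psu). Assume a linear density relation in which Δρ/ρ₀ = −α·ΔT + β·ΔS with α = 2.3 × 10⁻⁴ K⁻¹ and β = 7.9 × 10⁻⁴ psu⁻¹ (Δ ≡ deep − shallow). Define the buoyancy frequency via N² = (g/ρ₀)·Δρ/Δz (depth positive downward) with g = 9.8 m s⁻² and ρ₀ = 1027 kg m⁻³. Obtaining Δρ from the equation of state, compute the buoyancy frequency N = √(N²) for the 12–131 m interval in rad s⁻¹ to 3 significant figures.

ΔT = -8.9 K, ΔS = -1.72 psu (deep − shallow).
Δρ/ρ₀ = −αΔT + βΔS = 2.047 × 10⁻³ − 1.3588 × 10⁻³ = 6.882 × 10⁻⁴, so Δρ ≈ 0.7068 kg m⁻³.
N² = (g/ρ₀)·Δρ/Δz = g·(Δρ/ρ₀)/Δz = 9.8 × 6.882 × 10⁻⁴ / 119 = 5.6675 × 10⁻⁵ s⁻².
N = √(5.6675 × 10⁻⁵) = 7.5283 × 10⁻³ rad s⁻¹ ≈ 7.53 × 10⁻³ rad s⁻¹.

7.53 × 10⁻³ rad s⁻¹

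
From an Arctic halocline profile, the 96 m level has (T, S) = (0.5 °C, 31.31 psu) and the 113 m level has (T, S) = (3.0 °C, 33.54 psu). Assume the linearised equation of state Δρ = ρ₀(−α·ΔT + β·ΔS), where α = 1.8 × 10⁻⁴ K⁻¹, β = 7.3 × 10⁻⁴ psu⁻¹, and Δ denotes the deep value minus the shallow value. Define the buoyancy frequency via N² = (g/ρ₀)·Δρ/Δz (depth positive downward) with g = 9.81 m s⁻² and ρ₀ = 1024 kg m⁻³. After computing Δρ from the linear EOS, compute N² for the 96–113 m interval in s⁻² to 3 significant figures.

ΔT = +2.5 K, ΔS = +2.23 psu (deep − shallow).
Δρ/ρ₀ = −αΔT + βΔS = -4.50 × 10⁻⁴ + 1.6279 × 10⁻³ = 1.1779 × 10⁻³, so Δρ ≈ 1.206 kg m⁻³.
N² = (g/ρ₀)·Δρ/Δz = g·(Δρ/ρ₀)/Δz = 9.81 × 1.1779 × 10⁻³ / 17 = 6.7972 × 10⁻⁴ s⁻² ≈ 6.80 × 10⁻⁴ s⁻².

6.80 × 10⁻⁴ s⁻²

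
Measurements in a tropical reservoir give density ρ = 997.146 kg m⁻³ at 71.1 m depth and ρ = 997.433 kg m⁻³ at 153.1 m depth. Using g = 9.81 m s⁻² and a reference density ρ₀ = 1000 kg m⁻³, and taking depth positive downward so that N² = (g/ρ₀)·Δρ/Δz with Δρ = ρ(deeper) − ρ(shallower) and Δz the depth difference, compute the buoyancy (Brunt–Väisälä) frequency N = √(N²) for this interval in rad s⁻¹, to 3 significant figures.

Δρ = 997.433 − 997.146 = 0.287 kg m⁻³ over Δz = 153.1 − 71.1 = 82 m.
N² = (9.81/1000) × (0.287/82) = 3.4335 × 10⁻⁵ s⁻².
N = √(3.4335 × 10⁻⁵) = 5.8596 × 10⁻³ rad s⁻¹ ≈ 5.86 × 10⁻³ rad s⁻¹.

5.86 × 10⁻³ rad s⁻¹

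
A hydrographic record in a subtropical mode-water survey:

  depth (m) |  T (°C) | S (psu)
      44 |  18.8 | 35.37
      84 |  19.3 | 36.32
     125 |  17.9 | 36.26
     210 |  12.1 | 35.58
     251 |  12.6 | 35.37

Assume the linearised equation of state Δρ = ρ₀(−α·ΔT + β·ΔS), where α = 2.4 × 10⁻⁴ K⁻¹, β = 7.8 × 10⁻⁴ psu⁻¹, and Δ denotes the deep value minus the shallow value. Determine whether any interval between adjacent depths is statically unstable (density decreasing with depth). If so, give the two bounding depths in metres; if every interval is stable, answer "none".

210–251 m

Evaluate Δρ/ρ₀ = −αΔT + βΔS across each adjacent pair:
  44–84 m: −αΔT+βΔS = −(2.4 × 10⁻⁴)(+0.5)+(7.8 × 10⁻⁴)(+0.95) = 6.2 × 10⁻⁴ → stable
  84–125 m: −αΔT+βΔS = −(2.4 × 10⁻⁴)(-1.4)+(7.8 × 10⁻⁴)(-0.06) = 2.9 × 10⁻⁴ → stable
  125–210 m: −αΔT+βΔS = −(2.4 × 10⁻⁴)(-5.8)+(7.8 × 10⁻⁴)(-0.68) = 8.6 × 10⁻⁴ → stable
  210–251 m: −αΔT+βΔS = −(2.4 × 10⁻⁴)(+0.5)+(7.8 × 10⁻⁴)(-0.21) = -2.8 × 10⁻⁴ → UNSTABLE
The 210–251 m interval has Δρ < 0: lighter water underlies denser water.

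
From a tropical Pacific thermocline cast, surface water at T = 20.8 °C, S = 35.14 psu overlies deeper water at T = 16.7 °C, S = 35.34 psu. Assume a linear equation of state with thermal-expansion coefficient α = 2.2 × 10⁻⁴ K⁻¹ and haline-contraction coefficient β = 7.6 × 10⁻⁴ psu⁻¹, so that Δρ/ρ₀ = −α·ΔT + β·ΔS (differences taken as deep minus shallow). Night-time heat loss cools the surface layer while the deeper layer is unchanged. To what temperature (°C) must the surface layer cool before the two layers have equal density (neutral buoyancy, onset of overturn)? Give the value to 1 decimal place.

16.0 °C

Neutral buoyancy requires Δρ = 0, i.e. −α(T_deep − T_surf′) + β(S_deep − S_surf) = 0.
T_surf′ = T_deep − (β/α)·ΔS = 16.7 − (7.6 × 10⁻⁴/2.2 × 10⁻⁴)·(+0.20) = 16.009 °C.
Cooling required: 20.8 − (16.009) = 4.791 °C.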